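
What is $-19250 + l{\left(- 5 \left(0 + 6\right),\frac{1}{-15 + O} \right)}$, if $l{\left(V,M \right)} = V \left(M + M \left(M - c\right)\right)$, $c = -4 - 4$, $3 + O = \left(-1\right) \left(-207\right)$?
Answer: $- \frac{229226770}{11907} \approx -19251.0$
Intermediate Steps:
$O = 204$ ($O = -3 - -207 = -3 + 207 = 204$)
$c = -8$ ($c = -4 - 4 = -8$)
$l{\left(V,M \right)} = V \left(M + M \left(8 + M\right)\right)$ ($l{\left(V,M \right)} = V \left(M + M \left(M - -8\right)\right) = V \left(M + M \left(M + 8\right)\right) = V \left(M + M \left(8 + M\right)\right)$)
$-19250 + l{\left(- 5 \left(0 + 6\right),\frac{1}{-15 + O} \right)} = -19250 + \frac{- 5 \left(0 + 6\right) \left(9 + \frac{1}{-15 + 204}\right)}{-15 + 204} = -19250 + \frac{\left(-5\right) 6 \left(9 + \frac{1}{189}\right)}{189} = -19250 + \frac{1}{189} \left(-30\right) \left(9 + \frac{1}{189}\right) = -19250 + \frac{1}{189} \left(-30\right) \frac{1702}{189} = -19250 - \frac{17020}{11907} = - \frac{229226770}{11907}$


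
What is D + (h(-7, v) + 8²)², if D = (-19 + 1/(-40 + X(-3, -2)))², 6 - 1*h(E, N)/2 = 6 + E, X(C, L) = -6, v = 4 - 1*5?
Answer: 13639369/2116 ≈ 6445.8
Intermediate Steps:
v = -1 (v = 4 - 5 = -1)
h(E, N) = -2*E (h(E, N) = 12 - 2*(6 + E) = 12 + (-12 - 2*E) = -2*E)
D = 765625/2116 (D = (-19 + 1/(-40 - 6))² = (-19 + 1/(-46))² = (-19 - 1/46)² = (-875/46)² = 765625/2116 ≈ 361.83)
D + (h(-7, v) + 8²)² = 765625/2116 + (-2*(-7) + 8²)² = 765625/2116 + (14 + 64)² = 765625/2116 + 78² = 765625/2116 + 6084 = 13639369/2116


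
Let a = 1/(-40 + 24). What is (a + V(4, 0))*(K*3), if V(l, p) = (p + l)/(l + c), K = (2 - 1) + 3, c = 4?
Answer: 21/4 ≈ 5.2500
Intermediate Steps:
a = -1/16 (a = 1/(-16) = -1/16 ≈ -0.062500)
K = 4 (K = 1 + 3 = 4)
V(l, p) = (l + p)/(4 + l) (V(l, p) = (p + l)/(l + 4) = (l + p)/(4 + l))
(a + V(4, 0))*(K*3) = (-1/16 + (4 + 0)/(4 + 4))*(4*3) = (-1/16 + 4/8)*12 = (-1/16 + (⅛)*4)*12 = (-1/16 + ½)*12 = (7/16)*12 = 21/4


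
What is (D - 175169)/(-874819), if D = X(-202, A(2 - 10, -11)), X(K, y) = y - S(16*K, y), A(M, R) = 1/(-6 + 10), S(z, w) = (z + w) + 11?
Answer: 171948/874819 ≈ 0.19655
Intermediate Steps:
S(z, w) = 11 + w + z (S(z, w) = (w + z) + 11 = 11 + w + z)
A(M, R) = ¼ (A(M, R) = 1/4 = ¼)
X(K, y) = -11 - 16*K (X(K, y) = y - (11 + y + 16*K) = y + (-11 - y - 16*K) = -11 - 16*K)
D = 3221 (D = -11 - 16*(-202) = -11 + 3232 = 3221)
(D - 175169)/(-874819) = (3221 - 175169)/(-874819) = -171948*(-1/874819) = 171948/874819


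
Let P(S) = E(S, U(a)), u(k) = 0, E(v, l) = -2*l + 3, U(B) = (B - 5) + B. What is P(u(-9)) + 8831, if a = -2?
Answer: 8852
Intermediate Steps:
U(B) = -5 + 2*B (U(B) = (-5 + B) + B = -5 + 2*B)
E(v, l) = 3 - 2*l
P(S) = 21 (P(S) = 3 - 2*(-5 + 2*(-2)) = 3 - 2*(-5 - 4) = 3 - 2*(-9) = 3 + 18 = 21)
P(u(-9)) + 8831 = 21 + 8831 = 8852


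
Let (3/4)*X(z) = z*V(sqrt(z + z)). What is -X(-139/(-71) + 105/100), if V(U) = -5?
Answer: 4271/213 ≈ 20.052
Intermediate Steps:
X(z) = -20*z/3 (X(z) = 4*(z*(-5))/3 = 4*(-5*z)/3 = -20*z/3)
-X(-139/(-71) + 105/100) = -(-20)*(-139/(-71) + 105/100)/3 = -(-20)*(-139*(-1/71) + 105*(1/100))/3 = -(-20)*(139/71 + 21/20)/3 = -(-20)*4271/(3*1420) = -1*(-4271/213) = 4271/213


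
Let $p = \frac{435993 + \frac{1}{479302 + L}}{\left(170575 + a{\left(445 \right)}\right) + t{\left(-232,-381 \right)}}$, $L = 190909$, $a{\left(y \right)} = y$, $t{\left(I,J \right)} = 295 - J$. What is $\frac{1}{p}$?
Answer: $\frac{394084068}{1000709947} \approx 0.3938$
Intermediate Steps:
$p = \frac{1000709947}{394084068}$ ($p = \frac{435993 + \frac{1}{479302 + 190909}}{\left(170575 + 445\right) + \left(295 - -381\right)} = \frac{435993 + \frac{1}{670211}}{171020 + \left(295 + 381\right)} = \frac{435993 + \frac{1}{670211}}{171020 + 676} = \frac{292207304524}{670211 \cdot 171696} = \frac{292207304524}{670211} \cdot \frac{1}{171696} = \frac{1000709947}{394084068} \approx 2.5393$)
$\frac{1}{p} = \frac{1}{\frac{1000709947}{394084068}} = \frac{394084068}{1000709947}$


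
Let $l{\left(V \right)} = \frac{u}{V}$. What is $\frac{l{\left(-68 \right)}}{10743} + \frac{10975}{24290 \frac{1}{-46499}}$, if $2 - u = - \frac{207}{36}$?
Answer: $- \frac{149122309814939}{7097771184} \approx -21010.0$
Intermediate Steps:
$u = \frac{31}{4}$ ($u = 2 - - \frac{207}{36} = 2 - \left(-207\right) \frac{1}{36} = 2 - - \frac{23}{4} = 2 + \frac{23}{4} = \frac{31}{4} \approx 7.75$)
$l{\left(V \right)} = \frac{31}{4 V}$
$\frac{l{\left(-68 \right)}}{10743} + \frac{10975}{24290 \frac{1}{-46499}} = \frac{\frac{31}{4} \frac{1}{-68}}{10743} + \frac{10975}{24290 \frac{1}{-46499}} = \frac{31}{4} \left(- \frac{1}{68}\right) \frac{1}{10743} + \frac{10975}{24290 \left(- \frac{1}{46499}\right)} = \left(- \frac{31}{272}\right) \frac{1}{10743} + \frac{10975}{- \frac{24290}{46499}} = - \frac{31}{2922096} + 10975 \left(- \frac{46499}{24290}\right) = - \frac{31}{2922096} - \frac{102065305}{4858} = - \frac{149122309814939}{7097771184}$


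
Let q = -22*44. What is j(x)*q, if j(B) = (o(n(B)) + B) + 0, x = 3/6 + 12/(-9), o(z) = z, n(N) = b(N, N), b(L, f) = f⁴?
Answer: 55055/162 ≈ 339.85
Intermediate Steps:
n(N) = N⁴
q = -968
x = -⅚ (x = 3*(⅙) + 12*(-⅑) = ½ - 4/3 = -⅚ ≈ -0.83333)
j(B) = B + B⁴ (j(B) = (B⁴ + B) + 0 = (B + B⁴) + 0 = B + B⁴)
j(x)*q = (-⅚ + (-⅚)⁴)*(-968) = (-⅚ + 625/1296)*(-968) = -455/1296*(-968) = 55055/162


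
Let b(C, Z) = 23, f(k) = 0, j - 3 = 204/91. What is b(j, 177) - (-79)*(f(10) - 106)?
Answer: -8351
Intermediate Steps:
j = 477/91 (j = 3 + 204/91 = 477/91 ≈ 5.2418)
b(j, 177) - (-79)*(f(10) - 106) = 23 - (-79)*(0 - 106) = 23 - (-79)*(-106) = 23 - 1*8374 = 23 - 8374 = -8351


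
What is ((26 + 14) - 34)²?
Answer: 36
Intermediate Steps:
((26 + 14) - 34)² = (40 - 34)² = 6² = 36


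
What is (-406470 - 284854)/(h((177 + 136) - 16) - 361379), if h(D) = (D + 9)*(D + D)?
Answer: 691324/179615 ≈ 3.8489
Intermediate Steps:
h(D) = 2*D*(9 + D) (h(D) = (9 + D)*(2*D) = 2*D*(9 + D))
(-406470 - 284854)/(h((177 + 136) - 16) - 361379) = (-406470 - 284854)/(2*((177 + 136) - 16)*(9 + ((177 + 136) - 16)) - 361379) = -691324/(2*(313 - 16)*(9 + (313 - 16)) - 361379) = -691324/(2*297*(9 + 297) - 361379) = -691324/(2*297*306 - 361379) = -691324/(181764 - 361379) = -691324/(-179615) = -691324*(-1/179615) = 691324/179615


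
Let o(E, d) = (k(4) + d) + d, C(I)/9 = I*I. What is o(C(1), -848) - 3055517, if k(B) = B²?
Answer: -3057197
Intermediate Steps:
C(I) = 9*I² (C(I) = 9*(I*I) = 9*I²)
o(E, d) = 16 + 2*d (o(E, d) = (4² + d) + d = (16 + d) + d = 16 + 2*d)
o(C(1), -848) - 3055517 = (16 + 2*(-848)) - 3055517 = (16 - 1696) - 3055517 = -1680 - 3055517 = -3057197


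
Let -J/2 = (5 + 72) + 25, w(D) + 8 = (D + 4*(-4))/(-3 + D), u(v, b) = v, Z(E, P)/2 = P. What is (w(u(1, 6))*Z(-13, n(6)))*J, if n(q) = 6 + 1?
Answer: 1428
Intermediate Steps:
n(q) = 7
Z(E, P) = 2*P
w(D) = -8 + (-16 + D)/(-3 + D) (w(D) = -8 + (D + 4*(-4))/(-3 + D) = -8 + (D - 16)/(-3 + D) = -8 + (-16 + D)/(-3 + D))
J = -204 (J = -2*((5 + 72) + 25) = -2*(77 + 25) = -2*102 = -204)
(w(u(1, 6))*Z(-13, n(6)))*J = (((8 - 7*1)/(-3 + 1))*(2*7))*(-204) = (((8 - 7)/(-2))*14)*(-204) = (-½*1*14)*(-204) = -½*14*(-204) = -7*(-204) = 1428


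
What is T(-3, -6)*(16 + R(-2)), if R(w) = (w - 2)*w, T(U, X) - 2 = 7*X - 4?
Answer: -1056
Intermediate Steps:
T(U, X) = -2 + 7*X (T(U, X) = 2 + (7*X - 4) = 2 + (-4 + 7*X) = -2 + 7*X)
R(w) = w*(-2 + w) (R(w) = (-2 + w)*w = w*(-2 + w))
T(-3, -6)*(16 + R(-2)) = (-2 + 7*(-6))*(16 - 2*(-2 - 2)) = (-2 - 42)*(16 - 2*(-4)) = -44*(16 + 8) = -44*24 = -1056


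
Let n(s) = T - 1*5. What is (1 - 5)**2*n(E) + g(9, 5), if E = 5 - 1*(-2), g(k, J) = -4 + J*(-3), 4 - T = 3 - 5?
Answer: -3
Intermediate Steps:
T = 6 (T = 4 - (3 - 5) = 4 - 1*(-2) = 4 + 2 = 6)
g(k, J) = -4 - 3*J
E = 7 (E = 5 + 2 = 7)
n(s) = 1 (n(s) = 6 - 1*5 = 6 - 5 = 1)
(1 - 5)**2*n(E) + g(9, 5) = (1 - 5)**2*1 + (-4 - 3*5) = (-4)**2*1 + (-4 - 15) = 16*1 - 19 = 16 - 19 = -3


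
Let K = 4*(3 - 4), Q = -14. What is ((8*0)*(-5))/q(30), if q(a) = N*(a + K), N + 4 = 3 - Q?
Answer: 0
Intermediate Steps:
K = -4 (K = 4*(-1) = -4)
N = 13 (N = -4 + (3 - 1*(-14)) = -4 + (3 + 14) = -4 + 17 = 13)
q(a) = -52 + 13*a (q(a) = 13*(a - 4) = 13*(-4 + a) = -52 + 13*a)
((8*0)*(-5))/q(30) = ((8*0)*(-5))/(-52 + 13*30) = (0*(-5))/(-52 + 390) = 0/338 = 0*(1/338) = 0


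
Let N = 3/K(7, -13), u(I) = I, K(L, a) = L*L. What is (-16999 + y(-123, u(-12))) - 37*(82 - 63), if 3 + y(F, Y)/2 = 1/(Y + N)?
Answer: -10359278/585 ≈ -17708.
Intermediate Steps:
K(L, a) = L**2
N = 3/49 (N = 3/(7**2) = 3/49 ≈ 0.061224)
y(F, Y) = -6 + 2/(3/49 + Y) (y(F, Y) = -6 + 2/(Y + 3/49) = -6 + 2/(3/49 + Y))
(-16999 + y(-123, u(-12))) - 37*(82 - 63) = (-16999 + 2*(40 - 147*(-12))/(3 + 49*(-12))) - 37*(82 - 63) = (-16999 + 2*(40 + 1764)/(3 - 588)) - 37*19 = (-16999 + 2*1804/(-585)) - 703 = (-16999 + 2*(-1/585)*1804) - 703 = (-16999 - 3608/585) - 703 = -9948023/585 - 703 = -10359278/585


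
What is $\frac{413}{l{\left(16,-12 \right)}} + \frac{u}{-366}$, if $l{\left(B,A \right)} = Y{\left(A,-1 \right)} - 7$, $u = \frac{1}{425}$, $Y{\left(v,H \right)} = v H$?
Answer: $\frac{12848429}{155550} \approx 82.6$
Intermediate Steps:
$Y{\left(v,H \right)} = H v$
$u = \frac{1}{425} \approx 0.0023529$
$l{\left(B,A \right)} = -7 - A$ ($l{\left(B,A \right)} = - A - 7 = -7 - A$)
$\frac{413}{l{\left(16,-12 \right)}} + \frac{u}{-366} = \frac{413}{-7 - -12} + \frac{1}{425 \left(-366\right)} = \frac{413}{-7 + 12} + \frac{1}{425} \left(- \frac{1}{366}\right) = \frac{413}{5} - \frac{1}{155550} = \frac{12848429}{155550}$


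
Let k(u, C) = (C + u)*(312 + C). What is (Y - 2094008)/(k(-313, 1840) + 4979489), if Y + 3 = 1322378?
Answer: -771633/8265593 ≈ -0.093355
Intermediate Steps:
Y = 1322375 (Y = -3 + 1322378 = 1322375)
k(u, C) = (312 + C)*(C + u)
(Y - 2094008)/(k(-313, 1840) + 4979489) = (1322375 - 2094008)/((1840² + 312*1840 + 312*(-313) + 1840*(-313)) + 4979489) = -771633/((3385600 + 574080 - 97656 - 575920) + 4979489) = -771633/(3286104 + 4979489) = -771633/8265593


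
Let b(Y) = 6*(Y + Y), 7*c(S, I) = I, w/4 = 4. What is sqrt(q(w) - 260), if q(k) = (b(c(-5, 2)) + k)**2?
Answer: 2*sqrt(1439)/7 ≈ 10.838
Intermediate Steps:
w = 16 (w = 4*4 = 16)
c(S, I) = I/7
b(Y) = 12*Y (b(Y) = 6*(2*Y) = 12*Y)
q(k) = (24/7 + k)**2 (q(k) = (12*((1/7)*2) + k)**2 = (12*(2/7) + k)**2 = (24/7 + k)**2)
sqrt(q(w) - 260) = sqrt((24 + 7*16)**2/49 - 260) = sqrt((24 + 112)**2/49 - 260) = sqrt((1/49)*136**2 - 260) = sqrt((1/49)*18496 - 260) = sqrt(18496/49 - 260) = sqrt(5756/49) = 2*sqrt(1439)/7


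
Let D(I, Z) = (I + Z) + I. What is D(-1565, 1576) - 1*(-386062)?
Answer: 384508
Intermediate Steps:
D(I, Z) = Z + 2*I
D(-1565, 1576) - 1*(-386062) = (1576 + 2*(-1565)) - 1*(-386062) = (1576 - 3130) + 386062 = -1554 + 386062 = 384508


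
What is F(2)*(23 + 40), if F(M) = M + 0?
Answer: 126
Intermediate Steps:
F(M) = M
F(2)*(23 + 40) = 2*(23 + 40) = 2*63 = 126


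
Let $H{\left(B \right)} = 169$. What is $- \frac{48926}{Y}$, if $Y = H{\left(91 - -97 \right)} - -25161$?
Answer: $- \frac{1439}{745} \approx -1.9315$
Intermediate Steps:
$Y = 25330$ ($Y = 169 - -25161 = 169 + 25161 = 25330$)
$- \frac{48926}{Y} = - \frac{48926}{25330} = \left(-48926\right) \frac{1}{25330} = - \frac{1439}{745}$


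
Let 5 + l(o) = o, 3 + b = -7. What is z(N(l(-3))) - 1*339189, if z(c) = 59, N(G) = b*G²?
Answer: -339130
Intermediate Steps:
b = -10 (b = -3 - 7 = -10)
l(o) = -5 + o
N(G) = -10*G²
z(N(l(-3))) - 1*339189 = 59 - 1*339189 = 59 - 339189 = -339130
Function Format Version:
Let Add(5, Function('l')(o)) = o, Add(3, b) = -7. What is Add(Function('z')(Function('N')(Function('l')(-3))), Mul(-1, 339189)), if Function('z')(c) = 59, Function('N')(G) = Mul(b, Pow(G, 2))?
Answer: -339130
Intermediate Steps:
b = -10 (b = Add(-3, -7) = -10)
Function('l')(o) = Add(-5, o)
Function('N')(G) = Mul(-10, Pow(G, 2))
Add(Function('z')(Function('N')(Function('l')(-3))), Mul(-1, 339189)) = Add(59, Mul(-1, 339189)) = Add(59, -339189) = -339130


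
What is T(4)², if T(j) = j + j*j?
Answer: 400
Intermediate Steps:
T(j) = j + j²
T(4)² = (4*(1 + 4))² = (4*5)² = 20² = 400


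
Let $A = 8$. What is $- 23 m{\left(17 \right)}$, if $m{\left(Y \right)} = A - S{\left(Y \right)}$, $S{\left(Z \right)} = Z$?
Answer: $207$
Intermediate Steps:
$m{\left(Y \right)} = 8 - Y$
$- 23 m{\left(17 \right)} = - 23 \left(8 - 17\right) = \left(-23\right) \left(-9\right) = 207$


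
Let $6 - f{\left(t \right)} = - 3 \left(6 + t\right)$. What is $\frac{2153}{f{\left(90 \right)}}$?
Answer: $\frac{2153}{294} \approx 7.3231$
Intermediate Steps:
$f{\left(t \right)} = 24 + 3 t$ ($f{\left(t \right)} = 6 - - 3 \left(6 + t\right) = 6 - \left(-18 - 3 t\right) = 6 + \left(18 + 3 t\right) = 24 + 3 t$)
$\frac{2153}{f{\left(90 \right)}} = \frac{2153}{24 + 3 \cdot 90} = \frac{2153}{24 + 270} = \frac{2153}{294}$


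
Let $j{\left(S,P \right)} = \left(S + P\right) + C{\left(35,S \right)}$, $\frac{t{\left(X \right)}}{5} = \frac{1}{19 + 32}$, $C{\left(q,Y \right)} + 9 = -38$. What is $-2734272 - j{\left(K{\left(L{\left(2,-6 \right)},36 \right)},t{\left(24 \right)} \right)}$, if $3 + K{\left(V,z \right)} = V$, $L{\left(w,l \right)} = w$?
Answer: $- \frac{139445429}{51} \approx -2.7342 \cdot 10^{6}$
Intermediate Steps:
$C{\left(q,Y \right)} = -47$ ($C{\left(q,Y \right)} = -9 - 38 = -47$)
$t{\left(X \right)} = \frac{5}{51}$ ($t{\left(X \right)} = \frac{5}{19 + 32} = \frac{5}{51}$)
$K{\left(V,z \right)} = -3 + V$
$j{\left(S,P \right)} = -47 + P + S$ ($j{\left(S,P \right)} = \left(S + P\right) - 47 = \left(P + S\right) - 47 = -47 + P + S$)
$-2734272 - j{\left(K{\left(L{\left(2,-6 \right)},36 \right)},t{\left(24 \right)} \right)} = -2734272 - \left(-47 + \frac{5}{51} + \left(-3 + 2\right)\right) = -2734272 - \left(-47 + \frac{5}{51} - 1\right) = -2734272 - - \frac{2443}{51} = -2734272 + \frac{2443}{51} = - \frac{139445429}{51}$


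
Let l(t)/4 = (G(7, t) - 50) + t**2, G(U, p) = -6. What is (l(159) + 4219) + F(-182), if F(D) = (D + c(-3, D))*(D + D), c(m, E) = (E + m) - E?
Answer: 172459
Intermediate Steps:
c(m, E) = m
F(D) = 2*D*(-3 + D) (F(D) = (D - 3)*(D + D) = (-3 + D)*(2*D) = 2*D*(-3 + D))
l(t) = -224 + 4*t**2 (l(t) = 4*((-6 - 50) + t**2) = 4*(-56 + t**2) = -224 + 4*t**2)
(l(159) + 4219) + F(-182) = ((-224 + 4*159**2) + 4219) + 2*(-182)*(-3 - 182) = ((-224 + 4*25281) + 4219) + 2*(-182)*(-185) = ((-224 + 101124) + 4219) + 67340 = (100900 + 4219) + 67340 = 105119 + 67340 = 172459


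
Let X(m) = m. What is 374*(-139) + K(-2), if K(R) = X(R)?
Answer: -51988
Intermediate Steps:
K(R) = R
374*(-139) + K(-2) = 374*(-139) - 2 = -51986 - 2 = -51988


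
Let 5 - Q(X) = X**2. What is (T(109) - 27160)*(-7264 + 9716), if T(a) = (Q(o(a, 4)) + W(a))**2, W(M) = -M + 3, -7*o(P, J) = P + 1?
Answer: 552821154932/2401 ≈ 2.3025e+8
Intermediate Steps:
o(P, J) = -1/7 - P/7 (o(P, J) = -(P + 1)/7 = -(1 + P)/7 = -1/7 - P/7)
Q(X) = 5 - X**2
W(M) = 3 - M
T(a) = (8 - a - (-1/7 - a/7)**2)**2 (T(a) = ((5 - (-1/7 - a/7)**2) + (3 - a))**2 = (8 - a - (-1/7 - a/7)**2)**2)
(T(109) - 27160)*(-7264 + 9716) = ((-392 + (1 + 109)**2 + 49*109)**2/2401 - 27160)*(-7264 + 9716) = ((-392 + 110**2 + 5341)**2/2401 - 27160)*2452 = ((-392 + 12100 + 5341)**2/2401 - 27160)*2452 = ((1/2401)*17049**2 - 27160)*2452 = ((1/2401)*290668401 - 27160)*2452 = (290668401/2401 - 27160)*2452 = (225457241/2401)*2452 = 552821154932/2401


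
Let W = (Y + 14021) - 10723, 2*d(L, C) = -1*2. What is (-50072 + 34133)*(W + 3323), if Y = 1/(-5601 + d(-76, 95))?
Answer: -591190914699/5602 ≈ -1.0553e+8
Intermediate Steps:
d(L, C) = -1 (d(L, C) = (-1*2)/2 = (1/2)*(-2) = -1)
Y = -1/5602 (Y = 1/(-5601 - 1) = 1/(-5602) = -1/5602 ≈ -0.00017851)
W = 18475395/5602 (W = (-1/5602 + 14021) - 10723 = 78545641/5602 - 10723 = 18475395/5602 ≈ 3298.0)
(-50072 + 34133)*(W + 3323) = (-50072 + 34133)*(18475395/5602 + 3323) = -15939*37090841/5602 = -591190914699/5602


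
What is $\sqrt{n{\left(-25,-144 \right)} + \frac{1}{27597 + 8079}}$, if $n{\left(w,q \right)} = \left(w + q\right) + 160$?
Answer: $\frac{i \sqrt{318193253}}{5946} \approx 3.0 i$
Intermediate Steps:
$n{\left(w,q \right)} = 160 + q + w$ ($n{\left(w,q \right)} = \left(q + w\right) + 160 = 160 + q + w$)
$\sqrt{n{\left(-25,-144 \right)} + \frac{1}{27597 + 8079}} = \sqrt{\left(160 - 144 - 25\right) + \frac{1}{27597 + 8079}} = \sqrt{-9 + \frac{1}{35676}} = \sqrt{- \frac{321083}{35676}} = \frac{i \sqrt{318193253}}{5946}$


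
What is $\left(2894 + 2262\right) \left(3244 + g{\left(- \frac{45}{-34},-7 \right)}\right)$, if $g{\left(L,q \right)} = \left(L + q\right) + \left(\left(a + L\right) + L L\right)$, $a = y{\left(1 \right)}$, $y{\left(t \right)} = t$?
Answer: $\frac{4831446557}{289} \approx 1.6718 \cdot 10^{7}$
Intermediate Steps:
$a = 1$
$g{\left(L,q \right)} = 1 + q + L^{2} + 2 L$ ($g{\left(L,q \right)} = \left(L + q\right) + \left(\left(1 + L\right) + L L\right) = \left(L + q\right) + \left(\left(1 + L\right) + L^{2}\right) = \left(L + q\right) + \left(1 + L + L^{2}\right) = 1 + q + L^{2} + 2 L$)
$\left(2894 + 2262\right) \left(3244 + g{\left(- \frac{45}{-34},-7 \right)}\right) = \left(2894 + 2262\right) \left(3244 + \left(1 - 7 + \left(- \frac{45}{-34}\right)^{2} + 2 \left(- \frac{45}{-34}\right)\right)\right) = 5156 \left(3244 + \left(1 - 7 + \left(\left(-45\right) \left(- \frac{1}{34}\right)\right)^{2} + 2 \left(\left(-45\right) \left(- \frac{1}{34}\right)\right)\right)\right) = 5156 \left(3244 + \left(1 - 7 + \left(\frac{45}{34}\right)^{2} + 2 \cdot \frac{45}{34}\right)\right) = 5156 \left(3244 + \left(1 - 7 + \frac{2025}{1156} + \frac{45}{17}\right)\right) = 5156 \left(3244 - \frac{1851}{1156}\right) = 5156 \cdot \frac{3748213}{1156} = \frac{4831446557}{289}$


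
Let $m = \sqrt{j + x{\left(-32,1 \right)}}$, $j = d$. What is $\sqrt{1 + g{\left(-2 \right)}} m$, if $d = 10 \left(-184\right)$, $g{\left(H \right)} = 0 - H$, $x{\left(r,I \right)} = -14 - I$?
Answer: $i \sqrt{5565} \approx 74.599 i$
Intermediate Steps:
$g{\left(H \right)} = - H$
$d = -1840$
$j = -1840$
$m = i \sqrt{1855}$ ($m = \sqrt{-1840 - 15} = \sqrt{-1855} = i \sqrt{1855} \approx 43.07 i$)
$\sqrt{1 + g{\left(-2 \right)}} m = \sqrt{1 - -2} i \sqrt{1855} = \sqrt{1 + 2} i \sqrt{1855} = \sqrt{3} i \sqrt{1855} = i \sqrt{5565}$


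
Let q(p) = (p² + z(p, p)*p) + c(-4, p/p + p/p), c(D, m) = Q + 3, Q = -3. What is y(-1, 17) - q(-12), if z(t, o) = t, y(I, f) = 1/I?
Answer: -289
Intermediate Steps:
c(D, m) = 0 (c(D, m) = -3 + 3 = 0)
q(p) = 2*p² (q(p) = (p² + p*p) + 0 = (p² + p²) + 0 = 2*p² + 0 = 2*p²)
y(-1, 17) - q(-12) = 1/(-1) - 2*(-12)² = -1 - 2*144 = -1 - 1*288 = -1 - 288 = -289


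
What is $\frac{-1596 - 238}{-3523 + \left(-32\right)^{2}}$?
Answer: $\frac{262}{357} \approx 0.73389$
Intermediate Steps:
$\frac{-1596 - 238}{-3523 + \left(-32\right)^{2}} = - \frac{1834}{-3523 + 1024} = - \frac{1834}{-2499} = \left(-1834\right) \left(- \frac{1}{2499}\right) = \frac{262}{357}$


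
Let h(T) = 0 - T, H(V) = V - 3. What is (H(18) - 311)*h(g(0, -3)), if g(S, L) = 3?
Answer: 888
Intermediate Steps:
H(V) = -3 + V
h(T) = -T
(H(18) - 311)*h(g(0, -3)) = ((-3 + 18) - 311)*(-1*3) = (15 - 311)*(-3) = -296*(-3) = 888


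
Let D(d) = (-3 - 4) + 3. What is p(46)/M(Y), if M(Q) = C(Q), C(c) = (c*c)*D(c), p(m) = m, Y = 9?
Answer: -23/162 ≈ -0.14198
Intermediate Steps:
D(d) = -4 (D(d) = -7 + 3 = -4)
C(c) = -4*c**2 (C(c) = (c*c)*(-4) = c**2*(-4) = -4*c**2)
M(Q) = -4*Q**2
p(46)/M(Y) = 46/((-4*9**2)) = 46/((-4*81)) = 46/(-324) = 46*(-1/324) = -23/162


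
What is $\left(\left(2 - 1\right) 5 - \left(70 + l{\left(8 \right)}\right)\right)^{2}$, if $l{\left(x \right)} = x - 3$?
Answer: $4900$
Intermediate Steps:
$l{\left(x \right)} = -3 + x$
$\left(\left(2 - 1\right) 5 - \left(70 + l{\left(8 \right)}\right)\right)^{2} = \left(\left(2 - 1\right) 5 - 75\right)^{2} = \left(1 \cdot 5 - 75\right)^{2} = \left(5 - 75\right)^{2} = \left(-70\right)^{2} = 4900$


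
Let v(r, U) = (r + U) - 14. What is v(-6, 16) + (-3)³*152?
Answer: -4108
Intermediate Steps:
v(r, U) = -14 + U + r (v(r, U) = (U + r) - 14 = -14 + U + r)
v(-6, 16) + (-3)³*152 = (-14 + 16 - 6) + (-3)³*152 = -4 - 27*152 = -4 - 4104 = -4108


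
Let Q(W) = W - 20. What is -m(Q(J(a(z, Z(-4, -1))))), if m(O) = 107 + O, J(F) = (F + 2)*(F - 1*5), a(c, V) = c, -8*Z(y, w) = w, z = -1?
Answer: -81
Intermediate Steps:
Z(y, w) = -w/8
J(F) = (-5 + F)*(2 + F) (J(F) = (2 + F)*(F - 5) = (2 + F)*(-5 + F) = (-5 + F)*(2 + F))
Q(W) = -20 + W
-m(Q(J(a(z, Z(-4, -1))))) = -(107 + (-20 + (-10 + (-1)² - 3*(-1)))) = -(107 + (-20 + (-10 + 1 + 3))) = -(107 + (-20 - 6)) = -(107 - 26) = -1*81 = -81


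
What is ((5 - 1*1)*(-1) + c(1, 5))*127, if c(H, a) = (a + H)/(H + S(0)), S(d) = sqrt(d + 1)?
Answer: -127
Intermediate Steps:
S(d) = sqrt(1 + d)
c(H, a) = (H + a)/(1 + H) (c(H, a) = (a + H)/(H + sqrt(1 + 0)) = (H + a)/(H + sqrt(1)) = (H + a)/(H + 1) = (H + a)/(1 + H))
((5 - 1*1)*(-1) + c(1, 5))*127 = ((5 - 1*1)*(-1) + (1 + 5)/(1 + 1))*127 = ((5 - 1)*(-1) + 6/2)*127 = (4*(-1) + (1/2)*6)*127 = (-4 + 3)*127 = -1*127 = -127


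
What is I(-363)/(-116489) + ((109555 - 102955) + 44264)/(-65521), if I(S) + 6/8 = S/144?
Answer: -284394345011/366358836912 ≈ -0.77627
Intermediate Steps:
I(S) = -3/4 + S/144
I(-363)/(-116489) + ((109555 - 102955) + 44264)/(-65521) = (-3/4 + (1/144)*(-363))/(-116489) + ((109555 - 102955) + 44264)/(-65521) = (-3/4 - 121/48)*(-1/116489) + (6600 + 44264)*(-1/65521) = -157/48*(-1/116489) + 50864*(-1/65521) = 157/5591472 - 50864/65521 = -284394345011/366358836912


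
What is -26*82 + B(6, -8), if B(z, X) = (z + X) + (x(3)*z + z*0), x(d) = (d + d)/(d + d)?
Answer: -2128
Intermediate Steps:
x(d) = 1 (x(d) = (2*d)/((2*d)) = (2*d)*(1/(2*d)) = 1)
B(z, X) = X + 2*z (B(z, X) = (z + X) + (1*z + z*0) = (X + z) + (z + 0) = (X + z) + z = X + 2*z)
-26*82 + B(6, -8) = -26*82 + (-8 + 2*6) = -2132 + (-8 + 12) = -2132 + 4 = -2128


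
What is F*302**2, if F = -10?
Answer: -912040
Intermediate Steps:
F*302**2 = -10*302**2 = -10*91204 = -912040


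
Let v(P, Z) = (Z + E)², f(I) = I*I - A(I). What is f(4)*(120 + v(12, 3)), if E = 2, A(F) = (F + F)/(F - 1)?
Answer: 5800/3 ≈ 1933.3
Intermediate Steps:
A(F) = 2*F/(-1 + F) (A(F) = (2*F)/(-1 + F) = 2*F/(-1 + F))
f(I) = I² - 2*I/(-1 + I) (f(I) = I*I - 2*I/(-1 + I) = I² - 2*I/(-1 + I))
v(P, Z) = (2 + Z)² (v(P, Z) = (Z + 2)² = (2 + Z)²)
f(4)*(120 + v(12, 3)) = (4*(-2 + 4*(-1 + 4))/(-1 + 4))*(120 + (2 + 3)²) = (4*(-2 + 4*3)/3)*(120 + 5²) = (4*(⅓)*(-2 + 12))*(120 + 25) = (4*(⅓)*10)*145 = (40/3)*145 = 5800/3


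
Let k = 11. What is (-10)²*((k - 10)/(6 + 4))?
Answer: 10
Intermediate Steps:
(-10)²*((k - 10)/(6 + 4)) = (-10)²*((11 - 10)/(6 + 4)) = 100*(1/10) = 100*(1*(⅒)) = 100*(⅒) = 10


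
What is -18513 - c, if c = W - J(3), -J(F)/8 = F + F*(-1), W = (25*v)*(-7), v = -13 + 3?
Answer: -20263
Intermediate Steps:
v = -10
W = 1750 (W = (25*(-10))*(-7) = -250*(-7) = 1750)
J(F) = 0 (J(F) = -8*(F + F*(-1)) = -8*(F - F) = -8*0 = 0)
c = 1750 (c = 1750 - 1*0 = 1750 + 0 = 1750)
-18513 - c = -18513 - 1*1750 = -18513 - 1750 = -20263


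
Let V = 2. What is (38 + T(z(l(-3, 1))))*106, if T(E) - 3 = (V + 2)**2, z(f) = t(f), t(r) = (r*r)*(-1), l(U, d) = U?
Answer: 6042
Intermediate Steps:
t(r) = -r**2 (t(r) = r**2*(-1) = -r**2)
z(f) = -f**2
T(E) = 19 (T(E) = 3 + (2 + 2)**2 = 3 + 4**2 = 3 + 16 = 19)
(38 + T(z(l(-3, 1))))*106 = (38 + 19)*106 = 57*106 = 6042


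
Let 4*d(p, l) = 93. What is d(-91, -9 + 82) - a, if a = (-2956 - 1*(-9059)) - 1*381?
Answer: -22795/4 ≈ -5698.8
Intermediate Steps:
d(p, l) = 93/4 (d(p, l) = (¼)*93 = 93/4)
a = 5722 (a = (-2956 + 9059) - 381 = 6103 - 381 = 5722)
d(-91, -9 + 82) - a = 93/4 - 1*5722 = 93/4 - 5722 = -22795/4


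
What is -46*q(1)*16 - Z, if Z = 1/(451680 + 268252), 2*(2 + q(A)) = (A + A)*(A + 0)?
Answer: 529869951/719932 ≈ 736.00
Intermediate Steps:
q(A) = -2 + A² (q(A) = -2 + ((A + A)*(A + 0))/2 = -2 + ((2*A)*A)/2 = -2 + (2*A²)/2 = -2 + A²)
Z = 1/719932 ≈ 1.3890e-6
-46*q(1)*16 - Z = -46*(-2 + 1²)*16 - 1*1/719932 = -46*(-2 + 1)*16 - 1/719932 = -46*(-1)*16 - 1/719932 = 46*16 - 1/719932 = 736 - 1/719932 = 529869951/719932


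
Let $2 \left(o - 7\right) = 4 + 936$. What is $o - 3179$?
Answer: $-2702$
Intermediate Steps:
$o = 477$ ($o = 7 + \frac{4 + 936}{2} = 7 + \frac{1}{2} \cdot 940 = 7 + 470 = 477$)
$o - 3179 = 477 - 3179 = -2702$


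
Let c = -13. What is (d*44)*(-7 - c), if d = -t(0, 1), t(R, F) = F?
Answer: -264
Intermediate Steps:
d = -1 (d = -1*1 = -1)
(d*44)*(-7 - c) = (-1*44)*(-7 - 1*(-13)) = -44*(-7 + 13) = -44*6 = -264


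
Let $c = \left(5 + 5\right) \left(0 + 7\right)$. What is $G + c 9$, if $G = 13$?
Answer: $643$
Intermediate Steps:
$c = 70$ ($c = 10 \cdot 7 = 70$)
$G + c 9 = 13 + 70 \cdot 9 = 13 + 630 = 643$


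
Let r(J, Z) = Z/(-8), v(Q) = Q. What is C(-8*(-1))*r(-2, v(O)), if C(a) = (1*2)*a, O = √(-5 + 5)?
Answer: 0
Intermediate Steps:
O = 0 (O = √0 = 0)
r(J, Z) = -Z/8 (r(J, Z) = Z*(-⅛) = -Z/8)
C(a) = 2*a
C(-8*(-1))*r(-2, v(O)) = (2*(-8*(-1)))*(-⅛*0) = (2*8)*0 = 16*0 = 0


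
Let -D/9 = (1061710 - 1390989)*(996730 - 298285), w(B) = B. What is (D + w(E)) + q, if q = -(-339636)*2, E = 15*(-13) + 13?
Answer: 2069850119485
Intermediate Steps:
E = -182 (E = -195 + 13 = -182)
D = 2069849440395 (D = -9*(1061710 - 1390989)*(996730 - 298285) = -(-2963511)*698445 = -9*(-229983271155) = 2069849440395)
q = 679272 (q = -84909*(-8) = 679272)
(D + w(E)) + q = (2069849440395 - 182) + 679272 = 2069849440213 + 679272 = 2069850119485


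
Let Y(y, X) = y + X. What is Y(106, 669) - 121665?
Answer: -120890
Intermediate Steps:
Y(y, X) = X + y
Y(106, 669) - 121665 = (669 + 106) - 121665 = 775 - 121665 = -120890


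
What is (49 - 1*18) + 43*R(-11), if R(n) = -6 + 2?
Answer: -141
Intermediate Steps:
R(n) = -4
(49 - 1*18) + 43*R(-11) = (49 - 1*18) + 43*(-4) = (49 - 18) - 172 = 31 - 172 = -141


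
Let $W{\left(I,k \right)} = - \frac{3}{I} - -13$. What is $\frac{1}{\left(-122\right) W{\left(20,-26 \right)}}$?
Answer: $- \frac{10}{15677} \approx -0.00063788$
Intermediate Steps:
$W{\left(I,k \right)} = 13 - \frac{3}{I}$ ($W{\left(I,k \right)} = - \frac{3}{I} + 13 = 13 - \frac{3}{I}$)
$\frac{1}{\left(-122\right) W{\left(20,-26 \right)}} = \frac{1}{\left(-122\right) \left(13 - \frac{3}{20}\right)} = \frac{1}{\left(-122\right) \frac{257}{20}} = \frac{1}{- \frac{15677}{10}} = - \frac{10}{15677}$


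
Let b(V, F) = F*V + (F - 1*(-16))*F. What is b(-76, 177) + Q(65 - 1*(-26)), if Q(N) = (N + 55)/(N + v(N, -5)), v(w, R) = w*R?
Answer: 3768965/182 ≈ 20709.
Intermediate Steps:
v(w, R) = R*w
b(V, F) = F*V + F*(16 + F) (b(V, F) = F*V + (F + 16)*F = F*V + (16 + F)*F = F*V + F*(16 + F))
Q(N) = -(55 + N)/(4*N) (Q(N) = (N + 55)/(N - 5*N) = (55 + N)/((-4*N)) = (55 + N)*(-1/(4*N)) = -(55 + N)/(4*N))
b(-76, 177) + Q(65 - 1*(-26)) = 177*(16 + 177 - 76) + (-55 - (65 - 1*(-26)))/(4*(65 - 1*(-26))) = 177*117 + (-55 - (65 + 26))/(4*(65 + 26)) = 20709 + (¼)*(-55 - 1*91)/91 = 20709 + (¼)*(1/91)*(-55 - 91) = 20709 + (¼)*(1/91)*(-146) = 20709 - 73/182 = 3768965/182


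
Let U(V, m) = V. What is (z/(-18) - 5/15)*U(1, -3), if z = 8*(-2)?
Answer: 5/9 ≈ 0.55556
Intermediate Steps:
z = -16
(z/(-18) - 5/15)*U(1, -3) = (-16/(-18) - 5/15)*1 = (-16*(-1/18) - 5*1/15)*1 = (8/9 - ⅓)*1 = (5/9)*1 = 5/9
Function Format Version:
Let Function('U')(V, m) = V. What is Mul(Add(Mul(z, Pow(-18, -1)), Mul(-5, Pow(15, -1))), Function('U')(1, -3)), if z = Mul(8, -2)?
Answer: Rational(5, 9) ≈ 0.55556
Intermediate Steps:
z = -16
Mul(Add(Mul(z, Pow(-18, -1)), Mul(-5, Pow(15, -1))), Function('U')(1, -3)) = Mul(Add(Mul(-16, Pow(-18, -1)), Mul(-5, Pow(15, -1))), 1) = Mul(Add(Mul(-16, Rational(-1, 18)), Mul(-5, Rational(1, 15))), 1) = Mul(Add(Rational(8, 9), Rational(-1, 3)), 1) = Mul(Rational(5, 9), 1) = Rational(5, 9)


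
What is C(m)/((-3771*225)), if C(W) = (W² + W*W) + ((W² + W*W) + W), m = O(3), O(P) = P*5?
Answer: -61/56565 ≈ -0.0010784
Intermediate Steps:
O(P) = 5*P
m = 15 (m = 5*3 = 15)
C(W) = W + 4*W² (C(W) = (W² + W²) + ((W² + W²) + W) = 2*W² + (2*W² + W) = 2*W² + (W + 2*W²) = W + 4*W²)
C(m)/((-3771*225)) = (15*(1 + 4*15))/((-3771*225)) = (15*(1 + 60))/(-848475) = (15*61)*(-1/848475) = 915*(-1/848475) = -61/56565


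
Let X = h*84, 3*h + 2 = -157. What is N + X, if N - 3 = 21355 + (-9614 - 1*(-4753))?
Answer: 12045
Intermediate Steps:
h = -53 (h = -⅔ + (⅓)*(-157) = -⅔ - 157/3 = -53)
N = 16497 (N = 3 + (21355 + (-9614 - 1*(-4753))) = 3 + (21355 + (-9614 + 4753)) = 3 + (21355 - 4861) = 3 + 16494 = 16497)
X = -4452 (X = -53*84 = -4452)
N + X = 16497 - 4452 = 12045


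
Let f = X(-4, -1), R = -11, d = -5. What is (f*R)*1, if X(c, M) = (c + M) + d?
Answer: 110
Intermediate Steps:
X(c, M) = -5 + M + c (X(c, M) = (c + M) - 5 = (M + c) - 5 = -5 + M + c)
f = -10 (f = -5 - 1 - 4 = -10)
(f*R)*1 = -10*(-11)*1 = 110*1 = 110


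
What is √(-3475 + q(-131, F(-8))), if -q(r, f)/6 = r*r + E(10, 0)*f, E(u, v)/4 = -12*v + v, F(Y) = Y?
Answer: I*√106441 ≈ 326.25*I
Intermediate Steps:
E(u, v) = -44*v (E(u, v) = 4*(-12*v + v) = 4*(-11*v) = -44*v)
q(r, f) = -6*r² (q(r, f) = -6*(r*r + (-44*0)*f) = -6*(r² + 0*f) = -6*(r² + 0) = -6*r²)
√(-3475 + q(-131, F(-8))) = √(-3475 - 6*(-131)²) = √(-3475 - 6*17161) = √(-3475 - 102966) = √(-106441) = I*√106441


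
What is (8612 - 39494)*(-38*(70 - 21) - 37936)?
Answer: 1229041836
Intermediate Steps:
(8612 - 39494)*(-38*(70 - 21) - 37936) = -30882*(-38*49 - 37936) = -30882*(-1862 - 37936) = -30882*(-39798) = 1229041836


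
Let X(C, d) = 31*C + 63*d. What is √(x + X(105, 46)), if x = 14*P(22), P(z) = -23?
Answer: 7*√119 ≈ 76.361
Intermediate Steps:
x = -322 (x = 14*(-23) = -322)
√(x + X(105, 46)) = √(-322 + (31*105 + 63*46)) = √(-322 + (3255 + 2898)) = √(-322 + 6153) = √5831 = 7*√119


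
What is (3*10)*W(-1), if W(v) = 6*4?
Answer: 720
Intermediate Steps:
W(v) = 24
(3*10)*W(-1) = (3*10)*24 = 30*24 = 720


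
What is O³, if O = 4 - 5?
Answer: -1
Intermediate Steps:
O = -1
O³ = (-1)³ = -1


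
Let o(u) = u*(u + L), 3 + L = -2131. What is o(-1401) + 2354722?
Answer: 7307257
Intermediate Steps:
L = -2134 (L = -3 - 2131 = -2134)
o(u) = u*(-2134 + u) (o(u) = u*(u - 2134) = u*(-2134 + u))
o(-1401) + 2354722 = -1401*(-2134 - 1401) + 2354722 = -1401*(-3535) + 2354722 = 4952535 + 2354722 = 7307257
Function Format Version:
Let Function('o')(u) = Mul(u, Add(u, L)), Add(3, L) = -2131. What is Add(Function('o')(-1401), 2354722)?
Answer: 7307257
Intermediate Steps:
L = -2134 (L = Add(-3, -2131) = -2134)
Function('o')(u) = Mul(u, Add(-2134, u)) (Function('o')(u) = Mul(u, Add(u, -2134)) = Mul(u, Add(-2134, u)))
Add(Function('o')(-1401), 2354722) = Add(Mul(-1401, Add(-2134, -1401)), 2354722) = Add(Mul(-1401, -3535), 2354722) = Add(4952535, 2354722) = 7307257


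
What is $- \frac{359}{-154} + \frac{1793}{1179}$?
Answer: $\frac{699383}{181566} \approx 3.8519$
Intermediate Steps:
$- \frac{359}{-154} + \frac{1793}{1179} = \left(-359\right) \left(- \frac{1}{154}\right) + 1793 \cdot \frac{1}{1179} = \frac{359}{154} + \frac{1793}{1179} = \frac{699383}{181566}$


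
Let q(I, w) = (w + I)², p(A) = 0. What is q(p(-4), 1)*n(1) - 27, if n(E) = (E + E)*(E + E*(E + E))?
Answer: -21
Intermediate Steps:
q(I, w) = (I + w)²
n(E) = 2*E*(E + 2*E²) (n(E) = (2*E)*(E + E*(2*E)) = (2*E)*(E + 2*E²) = 2*E*(E + 2*E²))
q(p(-4), 1)*n(1) - 27 = (0 + 1)²*(1²*(2 + 4*1)) - 27 = 1²*(1*(2 + 4)) - 27 = 1*(1*6) - 27 = 1*6 - 27 = 6 - 27 = -21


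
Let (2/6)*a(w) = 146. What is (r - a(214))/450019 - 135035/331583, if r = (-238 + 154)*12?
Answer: -61247784683/149218650077 ≈ -0.41046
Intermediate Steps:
r = -1008 (r = -84*12 = -1008)
a(w) = 438 (a(w) = 3*146 = 438)
(r - a(214))/450019 - 135035/331583 = (-1008 - 1*438)/450019 - 135035/331583 = (-1008 - 438)*(1/450019) - 135035*1/331583 = -1446*1/450019 - 135035/331583 = -1446/450019 - 135035/331583 = -61247784683/149218650077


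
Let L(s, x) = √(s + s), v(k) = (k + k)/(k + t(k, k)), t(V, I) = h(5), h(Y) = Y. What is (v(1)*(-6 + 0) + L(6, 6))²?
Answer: 16 - 8*√3 ≈ 2.1436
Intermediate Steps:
t(V, I) = 5
v(k) = 2*k/(5 + k) (v(k) = (k + k)/(k + 5) = (2*k)/(5 + k) = 2*k/(5 + k))
L(s, x) = √2*√s (L(s, x) = √(2*s) = √2*√s)
(v(1)*(-6 + 0) + L(6, 6))² = ((2*1/(5 + 1))*(-6 + 0) + √2*√6)² = ((2*1/6)*(-6) + 2*√3)² = ((2*1*(⅙))*(-6) + 2*√3)² = ((⅓)*(-6) + 2*√3)² = (-2 + 2*√3)²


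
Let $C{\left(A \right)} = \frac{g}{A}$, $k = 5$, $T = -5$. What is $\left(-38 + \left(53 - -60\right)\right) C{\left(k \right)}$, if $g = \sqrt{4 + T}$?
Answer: $15 i \approx 15.0 i$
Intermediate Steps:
$g = i$ ($g = \sqrt{4 - 5} = \sqrt{-1} = i \approx 1.0 i$)
$C{\left(A \right)} = \frac{i}{A}$
$\left(-38 + \left(53 - -60\right)\right) C{\left(k \right)} = \left(-38 + \left(53 - -60\right)\right) \frac{i}{5} = \left(-38 + \left(53 + 60\right)\right) i \frac{1}{5} = \left(-38 + 113\right) \frac{i}{5} = 75 \frac{i}{5} = 15 i$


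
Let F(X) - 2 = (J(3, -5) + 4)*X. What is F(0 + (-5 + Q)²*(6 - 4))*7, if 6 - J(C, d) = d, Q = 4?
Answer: 224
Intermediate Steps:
J(C, d) = 6 - d
F(X) = 2 + 15*X (F(X) = 2 + ((6 - 1*(-5)) + 4)*X = 2 + ((6 + 5) + 4)*X = 2 + (11 + 4)*X = 2 + 15*X)
F(0 + (-5 + Q)²*(6 - 4))*7 = (2 + 15*(0 + (-5 + 4)²*(6 - 4)))*7 = (2 + 15*(0 + (-1)²*2))*7 = (2 + 15*(0 + 1*2))*7 = (2 + 15*(0 + 2))*7 = (2 + 15*2)*7 = (2 + 30)*7 = 32*7 = 224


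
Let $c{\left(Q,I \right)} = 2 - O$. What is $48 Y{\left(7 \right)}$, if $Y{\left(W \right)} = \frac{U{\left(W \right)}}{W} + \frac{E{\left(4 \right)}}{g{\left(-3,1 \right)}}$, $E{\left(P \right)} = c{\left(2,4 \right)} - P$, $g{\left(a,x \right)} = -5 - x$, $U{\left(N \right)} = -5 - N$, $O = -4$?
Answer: $- \frac{688}{7} \approx -98.286$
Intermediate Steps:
$c{\left(Q,I \right)} = 6$ ($c{\left(Q,I \right)} = 2 - -4 = 2 + 4 = 6$)
$E{\left(P \right)} = 6 - P$
$Y{\left(W \right)} = - \frac{1}{3} + \frac{-5 - W}{W}$ ($Y{\left(W \right)} = \frac{-5 - W}{W} + \frac{6 - 4}{-5 - 1} = \frac{-5 - W}{W} + \frac{2}{-6} = \frac{-5 - W}{W} + 2 \left(- \frac{1}{6}\right) = \frac{-5 - W}{W} - \frac{1}{3} = - \frac{1}{3} + \frac{-5 - W}{W}$)
$48 Y{\left(7 \right)} = 48 \left(- \frac{4}{3} - \frac{5}{7}\right) = 48 \left(- \frac{43}{21}\right) = - \frac{688}{7}$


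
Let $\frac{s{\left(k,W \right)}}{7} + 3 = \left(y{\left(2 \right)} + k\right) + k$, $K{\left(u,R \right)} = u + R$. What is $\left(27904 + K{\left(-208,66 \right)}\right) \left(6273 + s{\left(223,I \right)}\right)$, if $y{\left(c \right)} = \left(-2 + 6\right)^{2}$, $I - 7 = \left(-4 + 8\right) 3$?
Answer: $263350332$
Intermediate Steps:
$I = 19$ ($I = 7 + \left(-4 + 8\right) 3 = 7 + 4 \cdot 3 = 7 + 12 = 19$)
$y{\left(c \right)} = 16$ ($y{\left(c \right)} = 4^{2} = 16$)
$K{\left(u,R \right)} = R + u$
$s{\left(k,W \right)} = 91 + 14 k$ ($s{\left(k,W \right)} = -21 + 7 \left(\left(16 + k\right) + k\right) = -21 + 7 \left(16 + 2 k\right) = -21 + \left(112 + 14 k\right) = 91 + 14 k$)
$\left(27904 + K{\left(-208,66 \right)}\right) \left(6273 + s{\left(223,I \right)}\right) = \left(27904 + \left(66 - 208\right)\right) \left(6273 + \left(91 + 14 \cdot 223\right)\right) = \left(27904 - 142\right) \left(6273 + \left(91 + 3122\right)\right) = 27762 \left(6273 + 3213\right) = 27762 \cdot 9486 = 263350332$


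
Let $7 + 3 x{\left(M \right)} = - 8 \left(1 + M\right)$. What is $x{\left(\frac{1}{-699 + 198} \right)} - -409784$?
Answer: $\frac{615897845}{1503} \approx 4.0978 \cdot 10^{5}$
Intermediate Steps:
$x{\left(M \right)} = -5 - \frac{8 M}{3}$ ($x{\left(M \right)} = - \frac{7}{3} + \frac{\left(-8\right) \left(1 + M\right)}{3} = - \frac{7}{3} + \frac{-8 - 8 M}{3} = - \frac{7}{3} - \left(\frac{8}{3} + \frac{8 M}{3}\right) = -5 - \frac{8 M}{3}$)
$x{\left(\frac{1}{-699 + 198} \right)} - -409784 = \left(-5 - \frac{8}{3 \left(-699 + 198\right)}\right) - -409784 = \left(-5 - \frac{8}{3 \left(-501\right)}\right) + 409784 = \left(-5 - - \frac{8}{1503}\right) + 409784 = \left(-5 + \frac{8}{1503}\right) + 409784 = - \frac{7507}{1503} + 409784 = \frac{615897845}{1503}$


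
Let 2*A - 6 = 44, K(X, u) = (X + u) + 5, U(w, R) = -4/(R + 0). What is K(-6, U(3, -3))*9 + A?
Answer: 28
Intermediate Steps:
U(w, R) = -4/R
K(X, u) = 5 + X + u
A = 25 (A = 3 + (½)*44 = 3 + 22 = 25)
K(-6, U(3, -3))*9 + A = (5 - 6 - 4/(-3))*9 + 25 = (5 - 6 - 4*(-⅓))*9 + 25 = (5 - 6 + 4/3)*9 + 25 = (⅓)*9 + 25 = 3 + 25 = 28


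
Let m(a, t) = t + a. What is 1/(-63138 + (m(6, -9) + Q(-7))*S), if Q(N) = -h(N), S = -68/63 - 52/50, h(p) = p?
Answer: -1575/99455702 ≈ -1.5836e-5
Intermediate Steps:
m(a, t) = a + t
S = -3338/1575 (S = -68*1/63 - 52*1/50 = -68/63 - 26/25 = -3338/1575 ≈ -2.1194)
Q(N) = -N
1/(-63138 + (m(6, -9) + Q(-7))*S) = 1/(-63138 + ((6 - 9) - 1*(-7))*(-3338/1575)) = 1/(-63138 + (-3 + 7)*(-3338/1575)) = 1/(-63138 + 4*(-3338/1575)) = 1/(-63138 - 13352/1575) = 1/(-99455702/1575) = -1575/99455702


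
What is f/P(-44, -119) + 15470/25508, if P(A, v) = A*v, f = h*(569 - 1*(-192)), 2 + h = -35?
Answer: -22758137/4769996 ≈ -4.7711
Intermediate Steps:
h = -37 (h = -2 - 35 = -37)
f = -28157 (f = -37*(569 - 1*(-192)) = -37*(569 + 192) = -37*761 = -28157)
f/P(-44, -119) + 15470/25508 = -28157/((-44*(-119))) + 15470/25508 = -28157/5236 + 15470*(1/25508) = -28157*1/5236 + 1105/1822 = -28157/5236 + 1105/1822 = -22758137/4769996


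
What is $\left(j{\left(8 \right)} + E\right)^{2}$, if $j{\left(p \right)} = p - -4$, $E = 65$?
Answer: $5929$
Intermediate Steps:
$j{\left(p \right)} = 4 + p$ ($j{\left(p \right)} = p + 4 = 4 + p$)
$\left(j{\left(8 \right)} + E\right)^{2} = \left(\left(4 + 8\right) + 65\right)^{2} = \left(12 + 65\right)^{2} = 77^{2} = 5929$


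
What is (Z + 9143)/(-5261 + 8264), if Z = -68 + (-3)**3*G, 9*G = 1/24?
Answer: 72599/24024 ≈ 3.0219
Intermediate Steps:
G = 1/216 (G = (1/9)/24 = (1/9)*(1/24) = 1/216 ≈ 0.0046296)
Z = -545/8 (Z = -68 + (-3)**3*(1/216) = -68 - 27*1/216 = -68 - 1/8 = -545/8 ≈ -68.125)
(Z + 9143)/(-5261 + 8264) = (-545/8 + 9143)/(-5261 + 8264) = (72599/8)/3003 = (72599/8)*(1/3003) = 72599/24024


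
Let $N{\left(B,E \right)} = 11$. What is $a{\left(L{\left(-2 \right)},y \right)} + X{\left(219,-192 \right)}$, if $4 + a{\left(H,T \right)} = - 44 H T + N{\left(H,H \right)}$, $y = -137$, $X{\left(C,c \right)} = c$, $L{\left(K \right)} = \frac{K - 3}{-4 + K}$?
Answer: $\frac{14515}{3} \approx 4838.3$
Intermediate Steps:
$L{\left(K \right)} = \frac{-3 + K}{-4 + K}$
$a{\left(H,T \right)} = 7 - 44 H T$ ($a{\left(H,T \right)} = -4 + \left(- 44 H T + 11\right) = -4 - \left(-11 + 44 H T\right) = 7 - 44 H T$)
$a{\left(L{\left(-2 \right)},y \right)} + X{\left(219,-192 \right)} = \left(7 - 44 \frac{-3 - 2}{-4 - 2} \left(-137\right)\right) - 192 = \left(7 - 44 \frac{1}{-6} \left(-5\right) \left(-137\right)\right) - 192 = \left(7 - 44 \left(\left(- \frac{1}{6}\right) \left(-5\right)\right) \left(-137\right)\right) - 192 = \left(7 - \frac{110}{3} \left(-137\right)\right) - 192 = \left(7 + \frac{15070}{3}\right) - 192 = \frac{15091}{3} - 192 = \frac{14515}{3}$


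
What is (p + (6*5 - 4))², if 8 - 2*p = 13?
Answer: 2209/4 ≈ 552.25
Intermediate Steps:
p = -5/2 (p = 4 - ½*13 = 4 - 13/2 = -5/2 ≈ -2.5000)
(p + (6*5 - 4))² = (-5/2 + (6*5 - 4))² = (-5/2 + (30 - 4))² = (-5/2 + 26)² = (47/2)² = 2209/4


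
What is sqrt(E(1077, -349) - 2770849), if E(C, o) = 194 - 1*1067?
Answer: I*sqrt(2771722) ≈ 1664.8*I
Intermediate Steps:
E(C, o) = -873 (E(C, o) = 194 - 1067 = -873)
sqrt(E(1077, -349) - 2770849) = sqrt(-873 - 2770849) = sqrt(-2771722) = I*sqrt(2771722)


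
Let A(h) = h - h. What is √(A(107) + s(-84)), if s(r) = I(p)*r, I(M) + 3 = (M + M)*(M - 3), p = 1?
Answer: 14*√3 ≈ 24.249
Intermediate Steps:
A(h) = 0
I(M) = -3 + 2*M*(-3 + M) (I(M) = -3 + (M + M)*(M - 3) = -3 + (2*M)*(-3 + M) = -3 + 2*M*(-3 + M))
s(r) = -7*r (s(r) = (-3 - 6*1 + 2*1²)*r = (-3 - 6 + 2*1)*r = (-3 - 6 + 2)*r = -7*r)
√(A(107) + s(-84)) = √(0 - 7*(-84)) = √(0 + 588) = √588 = 14*√3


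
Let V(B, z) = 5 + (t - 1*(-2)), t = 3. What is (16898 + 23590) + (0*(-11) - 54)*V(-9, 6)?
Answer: 39948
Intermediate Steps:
V(B, z) = 10 (V(B, z) = 5 + (3 - 1*(-2)) = 5 + (3 + 2) = 5 + 5 = 10)
(16898 + 23590) + (0*(-11) - 54)*V(-9, 6) = (16898 + 23590) + (0*(-11) - 54)*10 = 40488 + (0 - 54)*10 = 40488 - 54*10 = 40488 - 540 = 39948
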